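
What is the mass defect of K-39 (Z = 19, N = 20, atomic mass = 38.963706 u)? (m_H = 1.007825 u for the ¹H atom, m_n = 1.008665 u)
Δm = Z·m_H + N·m_n − M = 0.3583 u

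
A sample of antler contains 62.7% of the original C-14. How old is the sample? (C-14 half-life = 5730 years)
Age = t½ × log₂(1/ratio) = 3859 years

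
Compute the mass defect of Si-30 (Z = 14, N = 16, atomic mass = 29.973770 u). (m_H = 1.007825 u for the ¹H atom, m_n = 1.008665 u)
Δm = Z·m_H + N·m_n − M = 0.2744 u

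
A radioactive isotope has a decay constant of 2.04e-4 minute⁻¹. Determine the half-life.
t½ = ln(2)/λ = 3398 minutes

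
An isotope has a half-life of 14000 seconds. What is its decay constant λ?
λ = ln(2)/t½ = 4.951e-5 second⁻¹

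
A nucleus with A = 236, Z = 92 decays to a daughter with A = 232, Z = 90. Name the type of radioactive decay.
ΔA = -4, ΔZ = -2 ⇒ alpha decay (α)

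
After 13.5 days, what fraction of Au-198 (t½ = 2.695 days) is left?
N/N₀ = (1/2)^(t/t½) = 0.03105 = 3.1%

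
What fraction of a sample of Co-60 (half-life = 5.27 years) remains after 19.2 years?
N/N₀ = (1/2)^(t/t½) = 0.08003 = 8%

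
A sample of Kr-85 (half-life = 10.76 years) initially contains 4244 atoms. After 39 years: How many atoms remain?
N = N₀(1/2)^(t/t½) = 344.1 atoms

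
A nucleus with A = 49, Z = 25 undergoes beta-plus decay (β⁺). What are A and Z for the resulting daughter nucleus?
Daughter: A = 49, Z = 24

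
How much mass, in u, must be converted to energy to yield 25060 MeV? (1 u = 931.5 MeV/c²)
m = E/c² = 26.9 u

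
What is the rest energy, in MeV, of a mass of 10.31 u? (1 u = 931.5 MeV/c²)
E = mc² = 9604 MeV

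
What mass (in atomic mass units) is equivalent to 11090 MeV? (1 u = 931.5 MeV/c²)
m = E/c² = 11.91 u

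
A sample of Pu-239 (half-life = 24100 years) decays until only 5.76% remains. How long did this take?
t = t½ × log₂(N₀/N) = 99240 years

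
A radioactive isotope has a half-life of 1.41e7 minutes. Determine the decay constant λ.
λ = ln(2)/t½ = 4.916e-8 minute⁻¹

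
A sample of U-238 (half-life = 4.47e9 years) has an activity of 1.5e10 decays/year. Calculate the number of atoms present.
N = A/λ = 9.673e19 atoms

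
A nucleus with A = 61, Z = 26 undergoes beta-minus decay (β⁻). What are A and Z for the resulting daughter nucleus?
Daughter: A = 61, Z = 27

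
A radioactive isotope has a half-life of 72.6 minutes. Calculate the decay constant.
λ = ln(2)/t½ = 0.009547 minute⁻¹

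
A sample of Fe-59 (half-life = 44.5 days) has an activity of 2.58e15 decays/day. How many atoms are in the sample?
N = A/λ = 1.656e17 atoms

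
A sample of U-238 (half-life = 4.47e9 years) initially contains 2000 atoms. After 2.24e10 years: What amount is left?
N = N₀(1/2)^(t/t½) = 62.02 atoms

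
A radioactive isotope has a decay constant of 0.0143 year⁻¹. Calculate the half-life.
t½ = ln(2)/λ = 48.47 years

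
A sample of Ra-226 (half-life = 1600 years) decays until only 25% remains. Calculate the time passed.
t = t½ × log₂(N₀/N) = 3200 years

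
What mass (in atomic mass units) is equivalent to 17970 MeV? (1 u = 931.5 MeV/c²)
m = E/c² = 19.29 u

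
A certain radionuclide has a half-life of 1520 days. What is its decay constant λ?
λ = ln(2)/t½ = 4.56e-4 day⁻¹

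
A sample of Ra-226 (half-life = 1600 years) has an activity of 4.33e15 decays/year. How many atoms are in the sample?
N = A/λ = 9.995e18 atoms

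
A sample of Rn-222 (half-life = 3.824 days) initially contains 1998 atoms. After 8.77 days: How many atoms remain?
N = N₀(1/2)^(t/t½) = 407.6 atoms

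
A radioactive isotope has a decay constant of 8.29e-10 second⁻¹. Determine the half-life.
t½ = ln(2)/λ = 8.361e8 seconds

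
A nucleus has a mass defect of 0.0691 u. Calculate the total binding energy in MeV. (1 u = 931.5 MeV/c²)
B.E. = Δm × 931.5 = 64.37 MeV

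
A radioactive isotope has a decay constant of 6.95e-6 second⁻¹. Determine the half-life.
t½ = ln(2)/λ = 99730 seconds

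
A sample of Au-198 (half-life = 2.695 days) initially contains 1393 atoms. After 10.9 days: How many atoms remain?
N = N₀(1/2)^(t/t½) = 84.42 atoms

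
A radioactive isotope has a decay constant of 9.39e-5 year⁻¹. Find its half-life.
t½ = ln(2)/λ = 7382 years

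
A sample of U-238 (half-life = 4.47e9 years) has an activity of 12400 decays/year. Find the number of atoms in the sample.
N = A/λ = 7.997e13 atoms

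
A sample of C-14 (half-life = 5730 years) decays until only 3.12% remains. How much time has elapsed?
t = t½ × log₂(N₀/N) = 28660 years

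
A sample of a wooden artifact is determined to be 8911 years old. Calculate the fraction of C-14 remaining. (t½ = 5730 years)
N/N₀ = (1/2)^(t/t½) = 0.3403 = 34%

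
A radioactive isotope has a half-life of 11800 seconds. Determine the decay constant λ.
λ = ln(2)/t½ = 5.874e-5 second⁻¹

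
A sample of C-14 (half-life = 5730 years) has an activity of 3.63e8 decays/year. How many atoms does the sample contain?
N = A/λ = 3.001e12 atoms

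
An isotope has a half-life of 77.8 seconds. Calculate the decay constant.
λ = ln(2)/t½ = 0.008909 second⁻¹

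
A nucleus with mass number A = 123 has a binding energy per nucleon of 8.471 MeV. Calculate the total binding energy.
B.E. = 8.471 × 123 = 1042 MeV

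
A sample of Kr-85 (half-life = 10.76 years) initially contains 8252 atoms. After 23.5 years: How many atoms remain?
N = N₀(1/2)^(t/t½) = 1816 atoms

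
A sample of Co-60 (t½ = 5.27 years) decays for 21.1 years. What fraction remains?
N/N₀ = (1/2)^(t/t½) = 0.06234 = 6.23%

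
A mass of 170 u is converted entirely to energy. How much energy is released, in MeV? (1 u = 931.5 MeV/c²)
E = mc² = 1.584e5 MeV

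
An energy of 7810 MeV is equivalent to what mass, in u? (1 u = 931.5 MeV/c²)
m = E/c² = 8.384 u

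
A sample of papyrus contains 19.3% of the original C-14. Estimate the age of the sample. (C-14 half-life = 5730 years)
Age = t½ × log₂(1/ratio) = 13600 years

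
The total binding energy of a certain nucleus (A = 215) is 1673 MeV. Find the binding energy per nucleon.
B.E./A = 1673/215 = 7.781 MeV/nucleon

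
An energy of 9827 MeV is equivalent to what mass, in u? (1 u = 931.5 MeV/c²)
m = E/c² = 10.55 u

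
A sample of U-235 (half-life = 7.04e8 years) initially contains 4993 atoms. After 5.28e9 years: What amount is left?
N = N₀(1/2)^(t/t½) = 27.58 atoms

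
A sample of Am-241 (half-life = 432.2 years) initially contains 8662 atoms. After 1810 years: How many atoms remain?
N = N₀(1/2)^(t/t½) = 475.3 atoms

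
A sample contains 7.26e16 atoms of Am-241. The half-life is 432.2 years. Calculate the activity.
A = λN = 1.164e14 decays/year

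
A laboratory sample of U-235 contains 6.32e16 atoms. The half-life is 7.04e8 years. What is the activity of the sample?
A = λN = 6.223e7 decays/year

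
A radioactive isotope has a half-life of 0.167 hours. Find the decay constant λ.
λ = ln(2)/t½ = 4.151 hour⁻¹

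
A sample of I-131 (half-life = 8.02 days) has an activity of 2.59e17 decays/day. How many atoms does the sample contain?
N = A/λ = 2.997e18 atoms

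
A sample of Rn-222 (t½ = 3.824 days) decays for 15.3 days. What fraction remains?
N/N₀ = (1/2)^(t/t½) = 0.06245 = 6.25%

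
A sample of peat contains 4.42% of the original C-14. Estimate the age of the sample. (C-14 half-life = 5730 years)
Age = t½ × log₂(1/ratio) = 25780 years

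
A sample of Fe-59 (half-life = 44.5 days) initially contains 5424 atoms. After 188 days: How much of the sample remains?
N = N₀(1/2)^(t/t½) = 290.1 atoms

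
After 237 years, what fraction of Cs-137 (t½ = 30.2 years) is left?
N/N₀ = (1/2)^(t/t½) = 0.004341 = 0.434%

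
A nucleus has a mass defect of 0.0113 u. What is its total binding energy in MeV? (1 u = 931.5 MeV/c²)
B.E. = Δm × 931.5 = 10.53 MeV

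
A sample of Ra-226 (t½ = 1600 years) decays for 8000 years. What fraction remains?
N/N₀ = (1/2)^(t/t½) = 0.03125 = 3.12%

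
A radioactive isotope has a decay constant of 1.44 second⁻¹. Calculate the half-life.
t½ = ln(2)/λ = 0.4814 seconds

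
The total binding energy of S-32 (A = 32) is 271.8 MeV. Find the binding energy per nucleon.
B.E./A = 271.8/32 = 8.494 MeV/nucleon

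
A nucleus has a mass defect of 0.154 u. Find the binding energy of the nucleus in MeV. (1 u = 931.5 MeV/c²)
B.E. = Δm × 931.5 = 143.5 MeV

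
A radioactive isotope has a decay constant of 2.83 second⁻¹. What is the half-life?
t½ = ln(2)/λ = 0.2449 seconds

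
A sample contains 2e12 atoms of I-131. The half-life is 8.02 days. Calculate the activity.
A = λN = 1.729e11 decays/day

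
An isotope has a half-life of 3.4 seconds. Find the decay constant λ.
λ = ln(2)/t½ = 0.2039 second⁻¹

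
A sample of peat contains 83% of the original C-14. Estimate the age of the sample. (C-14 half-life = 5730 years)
Age = t½ × log₂(1/ratio) = 1540 years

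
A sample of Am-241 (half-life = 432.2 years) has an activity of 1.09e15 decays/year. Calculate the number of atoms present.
N = A/λ = 6.797e17 atoms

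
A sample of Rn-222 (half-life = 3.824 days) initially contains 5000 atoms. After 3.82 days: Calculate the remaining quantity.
N = N₀(1/2)^(t/t½) = 2502 atoms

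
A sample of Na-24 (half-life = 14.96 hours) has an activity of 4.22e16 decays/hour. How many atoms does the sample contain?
N = A/λ = 9.108e17 atoms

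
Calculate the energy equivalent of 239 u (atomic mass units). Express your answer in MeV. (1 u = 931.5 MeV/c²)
E = mc² = 2.226e5 MeV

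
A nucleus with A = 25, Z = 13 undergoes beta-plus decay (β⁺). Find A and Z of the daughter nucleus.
Daughter: A = 25, Z = 12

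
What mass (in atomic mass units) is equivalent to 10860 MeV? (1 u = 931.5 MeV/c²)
m = E/c² = 11.66 u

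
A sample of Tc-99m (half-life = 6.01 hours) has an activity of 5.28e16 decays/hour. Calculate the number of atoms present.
N = A/λ = 4.578e17 atoms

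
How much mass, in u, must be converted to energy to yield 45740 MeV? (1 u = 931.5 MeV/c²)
m = E/c² = 49.1 u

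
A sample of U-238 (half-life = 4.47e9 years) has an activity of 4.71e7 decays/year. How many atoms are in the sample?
N = A/λ = 3.037e17 atoms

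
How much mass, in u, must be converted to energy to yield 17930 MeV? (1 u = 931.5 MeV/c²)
m = E/c² = 19.25 u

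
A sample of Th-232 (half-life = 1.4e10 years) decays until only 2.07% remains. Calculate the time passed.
t = t½ × log₂(N₀/N) = 7.832e10 years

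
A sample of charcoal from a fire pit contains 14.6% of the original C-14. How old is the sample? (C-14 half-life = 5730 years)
Age = t½ × log₂(1/ratio) = 15910 years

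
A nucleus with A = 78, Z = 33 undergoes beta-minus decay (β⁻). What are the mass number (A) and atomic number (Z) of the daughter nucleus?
Daughter: A = 78, Z = 34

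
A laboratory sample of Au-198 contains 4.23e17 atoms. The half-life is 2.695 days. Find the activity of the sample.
A = λN = 1.088e17 decays/day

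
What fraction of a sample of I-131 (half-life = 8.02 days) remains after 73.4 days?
N/N₀ = (1/2)^(t/t½) = 0.001758 = 0.176%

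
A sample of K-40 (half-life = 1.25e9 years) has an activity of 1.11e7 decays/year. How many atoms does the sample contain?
N = A/λ = 2.002e16 atoms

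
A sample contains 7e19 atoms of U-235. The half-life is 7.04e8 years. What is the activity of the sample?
A = λN = 6.892e10 decays/year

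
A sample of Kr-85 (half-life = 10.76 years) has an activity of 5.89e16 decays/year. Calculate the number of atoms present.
N = A/λ = 9.143e17 atoms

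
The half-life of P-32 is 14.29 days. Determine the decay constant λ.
λ = ln(2)/t½ = 0.04851 day⁻¹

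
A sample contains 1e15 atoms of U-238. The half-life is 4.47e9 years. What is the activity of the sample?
A = λN = 1.551e5 decays/year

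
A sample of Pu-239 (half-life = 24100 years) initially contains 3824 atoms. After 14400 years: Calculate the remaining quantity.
N = N₀(1/2)^(t/t½) = 2527 atoms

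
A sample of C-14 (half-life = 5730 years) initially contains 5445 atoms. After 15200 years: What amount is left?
N = N₀(1/2)^(t/t½) = 865.9 atoms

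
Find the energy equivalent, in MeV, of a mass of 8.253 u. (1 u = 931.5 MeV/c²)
E = mc² = 7688 MeV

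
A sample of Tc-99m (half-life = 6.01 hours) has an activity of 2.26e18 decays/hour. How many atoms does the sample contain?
N = A/λ = 1.96e19 atoms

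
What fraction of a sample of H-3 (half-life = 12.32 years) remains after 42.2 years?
N/N₀ = (1/2)^(t/t½) = 0.09308 = 9.31%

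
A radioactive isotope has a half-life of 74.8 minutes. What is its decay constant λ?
λ = ln(2)/t½ = 0.009267 minute⁻¹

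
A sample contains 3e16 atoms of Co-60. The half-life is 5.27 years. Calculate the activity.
A = λN = 3.946e15 decays/year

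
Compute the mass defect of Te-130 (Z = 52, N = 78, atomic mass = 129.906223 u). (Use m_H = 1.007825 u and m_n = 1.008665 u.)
Δm = Z·m_H + N·m_n − M = 1.177 u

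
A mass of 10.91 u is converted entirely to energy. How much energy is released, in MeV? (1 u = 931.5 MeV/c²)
E = mc² = 10160 MeV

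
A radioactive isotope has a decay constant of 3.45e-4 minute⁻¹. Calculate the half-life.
t½ = ln(2)/λ = 2009 minutes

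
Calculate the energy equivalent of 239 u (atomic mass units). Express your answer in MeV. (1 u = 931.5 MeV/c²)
E = mc² = 2.226e5 MeV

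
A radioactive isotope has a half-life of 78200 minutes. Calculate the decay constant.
λ = ln(2)/t½ = 8.864e-6 minute⁻¹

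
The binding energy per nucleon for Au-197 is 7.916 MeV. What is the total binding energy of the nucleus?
B.E. = 7.916 × 197 = 1559 MeV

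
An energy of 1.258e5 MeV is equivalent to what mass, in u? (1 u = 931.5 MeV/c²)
m = E/c² = 135.1 u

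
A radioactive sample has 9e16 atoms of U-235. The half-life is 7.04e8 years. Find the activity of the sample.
A = λN = 8.861e7 decays/year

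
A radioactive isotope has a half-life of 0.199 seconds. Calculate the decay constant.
λ = ln(2)/t½ = 3.483 second⁻¹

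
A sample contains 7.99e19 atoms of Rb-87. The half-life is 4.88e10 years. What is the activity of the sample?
A = λN = 1.135e9 decays/year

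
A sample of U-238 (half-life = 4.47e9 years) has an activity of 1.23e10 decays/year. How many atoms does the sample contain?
N = A/λ = 7.932e19 atoms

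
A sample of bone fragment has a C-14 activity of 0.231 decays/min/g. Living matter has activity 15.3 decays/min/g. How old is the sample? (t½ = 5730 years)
Age = t½ × log₂(A₀/A) = 34660 years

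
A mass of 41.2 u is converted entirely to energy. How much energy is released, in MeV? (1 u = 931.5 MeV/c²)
E = mc² = 38380 MeV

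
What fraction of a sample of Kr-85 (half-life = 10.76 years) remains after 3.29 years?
N/N₀ = (1/2)^(t/t½) = 0.809 = 80.9%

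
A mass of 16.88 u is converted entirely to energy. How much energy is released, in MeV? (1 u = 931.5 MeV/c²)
E = mc² = 15720 MeV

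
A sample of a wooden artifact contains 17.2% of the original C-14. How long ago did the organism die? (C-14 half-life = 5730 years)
Age = t½ × log₂(1/ratio) = 14550 years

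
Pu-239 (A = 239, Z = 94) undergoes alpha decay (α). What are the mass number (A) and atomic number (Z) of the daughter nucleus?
Daughter: A = 235, Z = 92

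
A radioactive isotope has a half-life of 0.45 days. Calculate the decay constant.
λ = ln(2)/t½ = 1.54 day⁻¹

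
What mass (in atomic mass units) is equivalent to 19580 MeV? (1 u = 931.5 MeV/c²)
m = E/c² = 21.02 u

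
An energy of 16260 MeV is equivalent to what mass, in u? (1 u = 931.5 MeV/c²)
m = E/c² = 17.46 u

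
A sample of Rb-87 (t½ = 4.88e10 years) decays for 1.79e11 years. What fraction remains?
N/N₀ = (1/2)^(t/t½) = 0.07867 = 7.87%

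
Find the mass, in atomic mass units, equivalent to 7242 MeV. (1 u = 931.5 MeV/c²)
m = E/c² = 7.775 u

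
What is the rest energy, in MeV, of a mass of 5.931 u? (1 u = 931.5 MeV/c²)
E = mc² = 5525 MeV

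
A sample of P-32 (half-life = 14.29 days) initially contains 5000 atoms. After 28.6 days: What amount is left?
N = N₀(1/2)^(t/t½) = 1249 atoms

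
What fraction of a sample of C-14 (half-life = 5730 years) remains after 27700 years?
N/N₀ = (1/2)^(t/t½) = 0.03506 = 3.51%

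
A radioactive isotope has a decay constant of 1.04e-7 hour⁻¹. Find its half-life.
t½ = ln(2)/λ = 6.665e6 hours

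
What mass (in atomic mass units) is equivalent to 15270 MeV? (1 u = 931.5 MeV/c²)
m = E/c² = 16.39 u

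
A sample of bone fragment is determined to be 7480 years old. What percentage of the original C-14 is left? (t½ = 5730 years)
N/N₀ = (1/2)^(t/t½) = 0.4046 = 40.5%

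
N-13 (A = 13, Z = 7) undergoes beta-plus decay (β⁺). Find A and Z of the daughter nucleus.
Daughter: A = 13, Z = 6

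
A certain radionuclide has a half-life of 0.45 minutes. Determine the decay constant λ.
λ = ln(2)/t½ = 1.54 minute⁻¹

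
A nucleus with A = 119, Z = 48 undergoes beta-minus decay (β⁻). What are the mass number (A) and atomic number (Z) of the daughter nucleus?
Daughter: A = 119, Z = 49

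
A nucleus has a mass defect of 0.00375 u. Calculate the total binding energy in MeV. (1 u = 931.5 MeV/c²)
B.E. = Δm × 931.5 = 3.493 MeV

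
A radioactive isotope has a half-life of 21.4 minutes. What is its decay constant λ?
λ = ln(2)/t½ = 0.03239 minute⁻¹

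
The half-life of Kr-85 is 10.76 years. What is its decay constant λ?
λ = ln(2)/t½ = 0.06442 year⁻¹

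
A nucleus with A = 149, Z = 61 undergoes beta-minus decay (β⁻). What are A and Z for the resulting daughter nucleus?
Daughter: A = 149, Z = 62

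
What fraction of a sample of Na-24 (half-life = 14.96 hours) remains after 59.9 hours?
N/N₀ = (1/2)^(t/t½) = 0.06233 = 6.23%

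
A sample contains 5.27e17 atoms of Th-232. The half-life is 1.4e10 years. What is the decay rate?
A = λN = 2.609e7 decays/year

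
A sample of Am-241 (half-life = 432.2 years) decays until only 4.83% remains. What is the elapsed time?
t = t½ × log₂(N₀/N) = 1890 years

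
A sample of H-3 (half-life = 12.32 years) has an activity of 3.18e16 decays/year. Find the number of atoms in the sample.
N = A/λ = 5.652e17 atoms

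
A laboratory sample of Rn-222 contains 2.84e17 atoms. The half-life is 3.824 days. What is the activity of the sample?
A = λN = 5.148e16 decays/day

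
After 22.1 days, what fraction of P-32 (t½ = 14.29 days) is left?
N/N₀ = (1/2)^(t/t½) = 0.3423 = 34.2%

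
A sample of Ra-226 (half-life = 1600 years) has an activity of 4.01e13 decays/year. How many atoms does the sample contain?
N = A/λ = 9.256e16 atoms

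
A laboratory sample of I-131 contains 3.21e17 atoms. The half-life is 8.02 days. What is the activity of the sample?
A = λN = 2.774e16 decays/day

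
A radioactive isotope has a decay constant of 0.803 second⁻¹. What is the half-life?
t½ = ln(2)/λ = 0.8632 seconds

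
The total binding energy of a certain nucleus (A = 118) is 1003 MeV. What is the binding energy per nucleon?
B.E./A = 1003/118 = 8.5 MeV/nucleon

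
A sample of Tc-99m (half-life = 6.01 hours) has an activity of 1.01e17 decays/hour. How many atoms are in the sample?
N = A/λ = 8.757e17 atoms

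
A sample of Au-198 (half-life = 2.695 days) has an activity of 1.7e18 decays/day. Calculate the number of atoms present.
N = A/λ = 6.61e18 atoms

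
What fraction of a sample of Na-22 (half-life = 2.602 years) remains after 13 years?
N/N₀ = (1/2)^(t/t½) = 0.03133 = 3.13%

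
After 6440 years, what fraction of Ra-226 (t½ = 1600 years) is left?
N/N₀ = (1/2)^(t/t½) = 0.06143 = 6.14%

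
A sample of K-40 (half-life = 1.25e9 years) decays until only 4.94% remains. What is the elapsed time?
t = t½ × log₂(N₀/N) = 5.424e9 years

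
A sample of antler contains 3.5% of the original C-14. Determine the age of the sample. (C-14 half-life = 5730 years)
Age = t½ × log₂(1/ratio) = 27710 years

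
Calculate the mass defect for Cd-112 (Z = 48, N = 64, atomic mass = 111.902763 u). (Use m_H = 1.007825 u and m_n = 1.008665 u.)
Δm = Z·m_H + N·m_n − M = 1.027 u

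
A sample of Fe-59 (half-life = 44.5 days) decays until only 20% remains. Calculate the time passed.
t = t½ × log₂(N₀/N) = 103.3 days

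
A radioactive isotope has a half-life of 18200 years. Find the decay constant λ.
λ = ln(2)/t½ = 3.809e-5 year⁻¹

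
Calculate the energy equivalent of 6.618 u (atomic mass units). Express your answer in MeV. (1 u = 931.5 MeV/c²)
E = mc² = 6165 MeV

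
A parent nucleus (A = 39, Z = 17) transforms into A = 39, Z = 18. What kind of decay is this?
ΔA = 0, ΔZ = +1 ⇒ beta-minus decay (β⁻)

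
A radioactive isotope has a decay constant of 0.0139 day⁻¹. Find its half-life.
t½ = ln(2)/λ = 49.87 days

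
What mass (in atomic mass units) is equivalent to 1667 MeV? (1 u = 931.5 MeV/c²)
m = E/c² = 1.79 u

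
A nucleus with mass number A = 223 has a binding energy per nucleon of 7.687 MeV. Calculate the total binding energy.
B.E. = 7.687 × 223 = 1714 MeV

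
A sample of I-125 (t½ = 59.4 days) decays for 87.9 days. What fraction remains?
N/N₀ = (1/2)^(t/t½) = 0.3585 = 35.9%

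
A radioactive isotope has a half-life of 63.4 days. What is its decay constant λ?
λ = ln(2)/t½ = 0.01093 day⁻¹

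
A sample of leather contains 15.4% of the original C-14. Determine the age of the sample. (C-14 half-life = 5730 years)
Age = t½ × log₂(1/ratio) = 15470 years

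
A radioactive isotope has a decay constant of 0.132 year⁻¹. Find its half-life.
t½ = ln(2)/λ = 5.251 years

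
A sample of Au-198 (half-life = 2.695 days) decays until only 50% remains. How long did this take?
t = t½ × log₂(N₀/N) = 2.695 days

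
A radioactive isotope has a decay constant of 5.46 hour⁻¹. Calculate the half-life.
t½ = ln(2)/λ = 0.127 hours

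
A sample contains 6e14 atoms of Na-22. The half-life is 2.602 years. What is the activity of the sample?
A = λN = 1.598e14 decays/year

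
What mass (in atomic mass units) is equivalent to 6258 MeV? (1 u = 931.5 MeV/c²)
m = E/c² = 6.718 u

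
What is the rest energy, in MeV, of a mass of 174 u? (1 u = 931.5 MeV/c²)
E = mc² = 1.621e5 MeV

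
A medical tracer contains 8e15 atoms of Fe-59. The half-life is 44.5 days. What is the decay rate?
A = λN = 1.246e14 decays/day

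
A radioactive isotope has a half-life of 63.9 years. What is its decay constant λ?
λ = ln(2)/t½ = 0.01085 year⁻¹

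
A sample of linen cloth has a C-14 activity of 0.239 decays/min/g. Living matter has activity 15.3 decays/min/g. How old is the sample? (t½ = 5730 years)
Age = t½ × log₂(A₀/A) = 34380 years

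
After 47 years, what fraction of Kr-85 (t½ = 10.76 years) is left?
N/N₀ = (1/2)^(t/t½) = 0.04843 = 4.84%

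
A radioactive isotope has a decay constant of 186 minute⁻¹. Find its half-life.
t½ = ln(2)/λ = 0.003727 minutes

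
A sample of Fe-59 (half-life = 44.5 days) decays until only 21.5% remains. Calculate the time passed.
t = t½ × log₂(N₀/N) = 98.68 days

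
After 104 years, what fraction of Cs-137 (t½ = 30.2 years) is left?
N/N₀ = (1/2)^(t/t½) = 0.09191 = 9.19%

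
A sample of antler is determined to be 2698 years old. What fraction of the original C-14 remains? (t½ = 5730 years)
N/N₀ = (1/2)^(t/t½) = 0.7215 = 72.2%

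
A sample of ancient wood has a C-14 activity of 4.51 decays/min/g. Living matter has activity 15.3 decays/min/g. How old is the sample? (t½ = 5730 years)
Age = t½ × log₂(A₀/A) = 10100 years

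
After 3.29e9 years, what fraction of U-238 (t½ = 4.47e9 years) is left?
N/N₀ = (1/2)^(t/t½) = 0.6004 = 60%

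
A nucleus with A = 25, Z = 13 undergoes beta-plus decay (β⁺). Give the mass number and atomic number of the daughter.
Daughter: A = 25, Z = 12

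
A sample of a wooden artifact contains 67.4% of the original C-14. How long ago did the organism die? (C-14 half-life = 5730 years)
Age = t½ × log₂(1/ratio) = 3261 years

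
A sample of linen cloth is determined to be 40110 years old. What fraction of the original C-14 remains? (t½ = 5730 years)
N/N₀ = (1/2)^(t/t½) = 0.007812 = 0.781%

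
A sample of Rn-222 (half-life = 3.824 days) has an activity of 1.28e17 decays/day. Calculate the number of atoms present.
N = A/λ = 7.062e17 atoms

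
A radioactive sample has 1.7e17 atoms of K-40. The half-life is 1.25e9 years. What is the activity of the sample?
A = λN = 9.427e7 decays/year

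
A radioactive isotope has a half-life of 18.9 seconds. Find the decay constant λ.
λ = ln(2)/t½ = 0.03667 second⁻¹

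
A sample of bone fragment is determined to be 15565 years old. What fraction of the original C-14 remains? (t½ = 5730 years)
N/N₀ = (1/2)^(t/t½) = 0.1522 = 15.2%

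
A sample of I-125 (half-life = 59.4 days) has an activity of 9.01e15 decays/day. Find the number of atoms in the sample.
N = A/λ = 7.721e17 atoms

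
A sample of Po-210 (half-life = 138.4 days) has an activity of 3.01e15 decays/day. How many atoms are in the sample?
N = A/λ = 6.01e17 atoms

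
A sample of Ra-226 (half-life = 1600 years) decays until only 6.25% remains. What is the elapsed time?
t = t½ × log₂(N₀/N) = 6400 years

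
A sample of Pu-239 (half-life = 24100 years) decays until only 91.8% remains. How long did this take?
t = t½ × log₂(N₀/N) = 2975 years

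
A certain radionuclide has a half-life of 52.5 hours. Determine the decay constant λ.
λ = ln(2)/t½ = 0.0132 hour⁻¹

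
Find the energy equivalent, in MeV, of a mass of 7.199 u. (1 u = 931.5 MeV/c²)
E = mc² = 6706 MeV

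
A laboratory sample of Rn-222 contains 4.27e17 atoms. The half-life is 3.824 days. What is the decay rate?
A = λN = 7.74e16 decays/day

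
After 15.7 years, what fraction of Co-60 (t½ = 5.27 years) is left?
N/N₀ = (1/2)^(t/t½) = 0.1268 = 12.7%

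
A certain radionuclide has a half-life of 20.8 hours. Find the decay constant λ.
λ = ln(2)/t½ = 0.03332 hour⁻¹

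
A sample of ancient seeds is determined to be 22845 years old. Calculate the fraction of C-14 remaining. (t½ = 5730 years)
N/N₀ = (1/2)^(t/t½) = 0.06307 = 6.31%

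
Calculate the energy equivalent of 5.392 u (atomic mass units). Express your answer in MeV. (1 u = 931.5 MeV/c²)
E = mc² = 5023 MeV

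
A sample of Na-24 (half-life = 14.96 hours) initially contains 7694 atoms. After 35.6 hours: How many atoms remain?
N = N₀(1/2)^(t/t½) = 1478 atoms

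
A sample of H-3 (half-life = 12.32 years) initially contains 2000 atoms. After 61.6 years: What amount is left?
N = N₀(1/2)^(t/t½) = 62.5 atoms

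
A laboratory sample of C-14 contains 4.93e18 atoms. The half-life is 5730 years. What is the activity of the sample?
A = λN = 5.964e14 decays/year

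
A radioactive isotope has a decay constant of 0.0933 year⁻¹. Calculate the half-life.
t½ = ln(2)/λ = 7.429 years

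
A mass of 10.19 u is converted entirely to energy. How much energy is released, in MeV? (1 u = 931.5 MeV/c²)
E = mc² = 9492 MeV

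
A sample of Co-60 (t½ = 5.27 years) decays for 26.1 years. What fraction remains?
N/N₀ = (1/2)^(t/t½) = 0.03229 = 3.23%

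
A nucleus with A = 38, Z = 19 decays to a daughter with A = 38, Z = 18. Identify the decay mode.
ΔA = 0, ΔZ = -1 ⇒ beta-plus decay (β⁺) or electron capture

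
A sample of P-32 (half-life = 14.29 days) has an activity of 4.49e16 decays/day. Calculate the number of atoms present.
N = A/λ = 9.257e17 atoms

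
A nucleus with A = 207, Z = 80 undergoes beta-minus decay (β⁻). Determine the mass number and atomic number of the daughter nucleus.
Daughter: A = 207, Z = 81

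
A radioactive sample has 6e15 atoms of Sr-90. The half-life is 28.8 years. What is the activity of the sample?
A = λN = 1.444e14 decays/year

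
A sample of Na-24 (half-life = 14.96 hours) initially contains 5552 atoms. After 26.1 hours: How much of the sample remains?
N = N₀(1/2)^(t/t½) = 1657 atoms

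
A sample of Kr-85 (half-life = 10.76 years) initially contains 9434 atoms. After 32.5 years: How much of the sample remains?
N = N₀(1/2)^(t/t½) = 1163 atoms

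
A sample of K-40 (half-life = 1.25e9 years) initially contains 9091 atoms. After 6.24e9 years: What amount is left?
N = N₀(1/2)^(t/t½) = 285.7 atoms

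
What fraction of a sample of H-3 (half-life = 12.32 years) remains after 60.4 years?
N/N₀ = (1/2)^(t/t½) = 0.03343 = 3.34%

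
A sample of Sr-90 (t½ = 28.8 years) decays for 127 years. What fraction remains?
N/N₀ = (1/2)^(t/t½) = 0.04705 = 4.7%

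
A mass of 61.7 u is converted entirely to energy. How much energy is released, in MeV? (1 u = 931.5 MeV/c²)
E = mc² = 57470 MeV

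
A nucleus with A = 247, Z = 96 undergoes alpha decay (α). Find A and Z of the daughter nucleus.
Daughter: A = 243, Z = 94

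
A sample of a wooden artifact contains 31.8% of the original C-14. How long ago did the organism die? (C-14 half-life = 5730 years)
Age = t½ × log₂(1/ratio) = 9471 years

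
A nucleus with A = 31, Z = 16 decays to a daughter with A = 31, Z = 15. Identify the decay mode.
ΔA = 0, ΔZ = -1 ⇒ beta-plus decay (β⁺) or electron capture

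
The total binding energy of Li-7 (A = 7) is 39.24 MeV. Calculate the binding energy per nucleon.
B.E./A = 39.24/7 = 5.606 MeV/nucleon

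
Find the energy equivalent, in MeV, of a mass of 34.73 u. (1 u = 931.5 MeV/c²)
E = mc² = 32350 MeV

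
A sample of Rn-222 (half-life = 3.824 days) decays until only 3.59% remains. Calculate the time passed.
t = t½ × log₂(N₀/N) = 18.35 days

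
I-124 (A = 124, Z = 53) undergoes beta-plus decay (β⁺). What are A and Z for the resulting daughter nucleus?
Daughter: A = 124, Z = 52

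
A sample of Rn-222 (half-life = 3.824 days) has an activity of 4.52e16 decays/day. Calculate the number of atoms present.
N = A/λ = 2.494e17 atoms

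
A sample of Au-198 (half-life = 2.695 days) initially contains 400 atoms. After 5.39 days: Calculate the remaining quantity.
N = N₀(1/2)^(t/t½) = 100 atoms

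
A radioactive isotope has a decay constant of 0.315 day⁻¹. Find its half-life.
t½ = ln(2)/λ = 2.2 days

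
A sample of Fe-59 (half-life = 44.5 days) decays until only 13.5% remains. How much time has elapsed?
t = t½ × log₂(N₀/N) = 128.6 days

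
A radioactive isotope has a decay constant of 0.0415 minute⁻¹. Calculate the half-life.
t½ = ln(2)/λ = 16.7 minutes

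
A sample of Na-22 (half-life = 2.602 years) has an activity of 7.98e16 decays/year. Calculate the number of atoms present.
N = A/λ = 2.996e17 atoms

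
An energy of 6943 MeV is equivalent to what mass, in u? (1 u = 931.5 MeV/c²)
m = E/c² = 7.454 u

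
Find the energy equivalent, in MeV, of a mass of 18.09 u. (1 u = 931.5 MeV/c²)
E = mc² = 16850 MeV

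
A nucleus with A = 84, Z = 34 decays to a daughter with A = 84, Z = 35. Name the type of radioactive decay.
ΔA = 0, ΔZ = +1 ⇒ beta-minus decay (β⁻)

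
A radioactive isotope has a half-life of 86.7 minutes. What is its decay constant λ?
λ = ln(2)/t½ = 0.007995 minute⁻¹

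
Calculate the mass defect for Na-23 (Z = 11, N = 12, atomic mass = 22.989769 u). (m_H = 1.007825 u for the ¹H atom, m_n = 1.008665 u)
Δm = Z·m_H + N·m_n − M = 0.2003 u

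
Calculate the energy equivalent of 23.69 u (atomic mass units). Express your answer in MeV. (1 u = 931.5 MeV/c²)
E = mc² = 22070 MeV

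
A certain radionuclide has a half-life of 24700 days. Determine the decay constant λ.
λ = ln(2)/t½ = 2.806e-5 day⁻¹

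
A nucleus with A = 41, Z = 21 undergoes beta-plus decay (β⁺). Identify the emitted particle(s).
β⁺: positron (e⁺) + neutrino (νₑ)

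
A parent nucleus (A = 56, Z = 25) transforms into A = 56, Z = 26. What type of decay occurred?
ΔA = 0, ΔZ = +1 ⇒ beta-minus decay (β⁻)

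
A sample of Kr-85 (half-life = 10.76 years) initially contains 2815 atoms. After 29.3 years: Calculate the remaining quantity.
N = N₀(1/2)^(t/t½) = 426.3 atoms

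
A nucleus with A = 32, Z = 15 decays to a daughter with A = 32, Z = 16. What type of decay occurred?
ΔA = 0, ΔZ = +1 ⇒ beta-minus decay (β⁻)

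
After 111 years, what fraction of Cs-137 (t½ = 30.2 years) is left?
N/N₀ = (1/2)^(t/t½) = 0.07826 = 7.83%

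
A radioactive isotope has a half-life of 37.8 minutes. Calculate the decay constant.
λ = ln(2)/t½ = 0.01834 minute⁻¹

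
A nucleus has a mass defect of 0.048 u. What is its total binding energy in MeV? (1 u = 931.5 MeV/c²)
B.E. = Δm × 931.5 = 44.71 MeV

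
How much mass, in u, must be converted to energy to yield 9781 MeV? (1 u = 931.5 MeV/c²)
m = E/c² = 10.5 u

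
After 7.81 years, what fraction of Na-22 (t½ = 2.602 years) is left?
N/N₀ = (1/2)^(t/t½) = 0.1249 = 12.5%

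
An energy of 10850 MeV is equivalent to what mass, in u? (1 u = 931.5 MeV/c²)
m = E/c² = 11.65 u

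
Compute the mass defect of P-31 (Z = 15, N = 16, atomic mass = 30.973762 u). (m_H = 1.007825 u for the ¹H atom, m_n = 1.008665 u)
Δm = Z·m_H + N·m_n − M = 0.2823 u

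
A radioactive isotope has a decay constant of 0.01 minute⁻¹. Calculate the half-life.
t½ = ln(2)/λ = 69.31 minutes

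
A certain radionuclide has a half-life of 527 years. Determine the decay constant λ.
λ = ln(2)/t½ = 0.001315 year⁻¹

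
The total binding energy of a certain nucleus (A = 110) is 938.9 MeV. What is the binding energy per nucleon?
B.E./A = 938.9/110 = 8.535 MeV/nucleon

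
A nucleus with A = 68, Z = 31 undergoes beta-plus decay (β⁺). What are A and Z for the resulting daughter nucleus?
Daughter: A = 68, Z = 30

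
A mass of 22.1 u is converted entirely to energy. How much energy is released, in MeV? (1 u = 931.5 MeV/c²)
E = mc² = 20590 MeV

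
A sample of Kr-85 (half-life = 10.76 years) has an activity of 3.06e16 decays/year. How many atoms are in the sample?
N = A/λ = 4.75e17 atoms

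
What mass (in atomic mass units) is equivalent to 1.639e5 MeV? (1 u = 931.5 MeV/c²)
m = E/c² = 176 u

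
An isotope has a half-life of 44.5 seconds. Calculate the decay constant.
λ = ln(2)/t½ = 0.01558 second⁻¹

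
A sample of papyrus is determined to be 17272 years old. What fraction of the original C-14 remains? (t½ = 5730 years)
N/N₀ = (1/2)^(t/t½) = 0.1238 = 12.4%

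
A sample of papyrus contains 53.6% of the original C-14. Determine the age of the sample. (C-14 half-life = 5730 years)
Age = t½ × log₂(1/ratio) = 5155 years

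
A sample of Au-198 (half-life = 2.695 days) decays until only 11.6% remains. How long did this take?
t = t½ × log₂(N₀/N) = 8.376 days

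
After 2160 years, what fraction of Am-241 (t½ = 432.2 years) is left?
N/N₀ = (1/2)^(t/t½) = 0.0313 = 3.13%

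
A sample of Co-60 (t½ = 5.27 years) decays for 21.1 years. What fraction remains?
N/N₀ = (1/2)^(t/t½) = 0.06234 = 6.23%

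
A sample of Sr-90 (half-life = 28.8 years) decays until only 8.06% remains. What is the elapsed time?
t = t½ × log₂(N₀/N) = 104.6 years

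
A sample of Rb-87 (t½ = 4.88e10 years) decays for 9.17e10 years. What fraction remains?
N/N₀ = (1/2)^(t/t½) = 0.2719 = 27.2%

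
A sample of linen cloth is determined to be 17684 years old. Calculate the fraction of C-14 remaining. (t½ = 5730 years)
N/N₀ = (1/2)^(t/t½) = 0.1177 = 11.8%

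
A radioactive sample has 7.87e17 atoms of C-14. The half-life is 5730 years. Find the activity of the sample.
A = λN = 9.52e13 decays/year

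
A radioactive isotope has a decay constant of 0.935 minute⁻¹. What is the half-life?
t½ = ln(2)/λ = 0.7413 minutes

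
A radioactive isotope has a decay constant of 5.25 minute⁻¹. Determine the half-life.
t½ = ln(2)/λ = 0.132 minutes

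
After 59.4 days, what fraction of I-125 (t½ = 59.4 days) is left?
N/N₀ = (1/2)^(t/t½) = 0.5 = 50%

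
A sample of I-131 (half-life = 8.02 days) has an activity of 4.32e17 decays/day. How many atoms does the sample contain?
N = A/λ = 4.998e18 atoms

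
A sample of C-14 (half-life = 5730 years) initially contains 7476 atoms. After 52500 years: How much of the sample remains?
N = N₀(1/2)^(t/t½) = 13.05 atoms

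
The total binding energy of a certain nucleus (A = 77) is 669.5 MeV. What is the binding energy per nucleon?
B.E./A = 669.5/77 = 8.695 MeV/nucleon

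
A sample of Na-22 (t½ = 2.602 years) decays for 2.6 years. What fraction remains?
N/N₀ = (1/2)^(t/t½) = 0.5003 = 50%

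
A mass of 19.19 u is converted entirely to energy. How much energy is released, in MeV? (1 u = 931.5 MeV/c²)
E = mc² = 17880 MeV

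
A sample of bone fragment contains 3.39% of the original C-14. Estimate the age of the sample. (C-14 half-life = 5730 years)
Age = t½ × log₂(1/ratio) = 27980 years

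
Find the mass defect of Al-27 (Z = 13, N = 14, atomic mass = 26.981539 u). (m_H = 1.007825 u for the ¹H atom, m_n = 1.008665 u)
Δm = Z·m_H + N·m_n − M = 0.2415 u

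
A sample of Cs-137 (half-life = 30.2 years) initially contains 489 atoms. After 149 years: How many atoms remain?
N = N₀(1/2)^(t/t½) = 16 atoms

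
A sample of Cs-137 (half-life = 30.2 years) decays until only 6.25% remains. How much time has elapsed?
t = t½ × log₂(N₀/N) = 120.8 years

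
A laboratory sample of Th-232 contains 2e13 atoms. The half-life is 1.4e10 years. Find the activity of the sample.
A = λN = 990.2 decays/year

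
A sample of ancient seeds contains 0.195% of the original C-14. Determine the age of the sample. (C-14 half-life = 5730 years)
Age = t½ × log₂(1/ratio) = 51580 years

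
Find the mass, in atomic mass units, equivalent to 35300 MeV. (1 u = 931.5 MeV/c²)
m = E/c² = 37.9 u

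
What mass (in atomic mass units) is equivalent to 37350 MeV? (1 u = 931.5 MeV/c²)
m = E/c² = 40.1 u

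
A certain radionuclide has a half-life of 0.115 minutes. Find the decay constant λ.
λ = ln(2)/t½ = 6.027 minute⁻¹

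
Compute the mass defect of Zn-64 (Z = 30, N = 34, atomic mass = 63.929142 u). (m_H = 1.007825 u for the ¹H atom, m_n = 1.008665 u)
Δm = Z·m_H + N·m_n − M = 0.6002 u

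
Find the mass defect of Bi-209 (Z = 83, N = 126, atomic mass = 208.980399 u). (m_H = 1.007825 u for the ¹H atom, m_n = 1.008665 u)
Δm = Z·m_H + N·m_n − M = 1.761 u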